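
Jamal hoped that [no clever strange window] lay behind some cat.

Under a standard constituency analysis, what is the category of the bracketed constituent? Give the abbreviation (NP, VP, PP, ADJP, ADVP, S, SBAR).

"window" is the head of the bracketed span, so the span is a noun phrase: NP.

NP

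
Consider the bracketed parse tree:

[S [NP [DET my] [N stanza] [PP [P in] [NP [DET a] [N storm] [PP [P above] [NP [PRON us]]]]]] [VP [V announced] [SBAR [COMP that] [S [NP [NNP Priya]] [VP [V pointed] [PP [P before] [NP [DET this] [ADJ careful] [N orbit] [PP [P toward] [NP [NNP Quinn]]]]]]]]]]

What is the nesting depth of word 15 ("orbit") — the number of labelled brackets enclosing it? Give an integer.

Counting open brackets not yet closed at "orbit": [S [VP [SBAR [S [VP [PP [NP [N = 8.

8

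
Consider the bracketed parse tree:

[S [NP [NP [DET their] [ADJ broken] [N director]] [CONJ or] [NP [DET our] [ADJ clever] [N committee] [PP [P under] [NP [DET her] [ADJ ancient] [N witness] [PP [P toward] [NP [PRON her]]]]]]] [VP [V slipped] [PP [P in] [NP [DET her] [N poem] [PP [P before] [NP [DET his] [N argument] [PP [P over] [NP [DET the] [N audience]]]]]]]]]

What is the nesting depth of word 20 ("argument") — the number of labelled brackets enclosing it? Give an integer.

Path from the root down to the word: S → VP → PP → NP → PP → NP → N. That is 7 enclosing brackets.

7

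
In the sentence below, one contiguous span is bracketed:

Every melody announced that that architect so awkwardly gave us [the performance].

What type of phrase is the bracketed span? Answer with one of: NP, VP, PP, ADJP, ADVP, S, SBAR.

NP

The span is built around the noun "performance" — a noun phrase (NP).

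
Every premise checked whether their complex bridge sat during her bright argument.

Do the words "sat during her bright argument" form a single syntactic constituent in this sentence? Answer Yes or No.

The sequence corresponds to a single VP node — the verb phrase "sat during her bright argument".

Yes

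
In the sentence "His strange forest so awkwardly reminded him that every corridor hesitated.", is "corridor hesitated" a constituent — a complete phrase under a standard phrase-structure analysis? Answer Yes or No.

No

The sequence begins inside the noun phrase "every corridor" and ends inside the verb phrase "hesitated"; it crosses a phrase boundary, so no single node in the tree spans exactly those words.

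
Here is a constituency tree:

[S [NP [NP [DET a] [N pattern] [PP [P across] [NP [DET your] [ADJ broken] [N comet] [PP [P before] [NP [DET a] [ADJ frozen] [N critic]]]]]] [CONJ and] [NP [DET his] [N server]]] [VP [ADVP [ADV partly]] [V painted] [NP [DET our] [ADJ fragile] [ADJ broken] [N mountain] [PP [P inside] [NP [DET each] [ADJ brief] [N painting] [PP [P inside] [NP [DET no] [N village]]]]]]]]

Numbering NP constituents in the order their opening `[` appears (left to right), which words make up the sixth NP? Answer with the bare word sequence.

our fragile broken mountain inside each brief painting inside no village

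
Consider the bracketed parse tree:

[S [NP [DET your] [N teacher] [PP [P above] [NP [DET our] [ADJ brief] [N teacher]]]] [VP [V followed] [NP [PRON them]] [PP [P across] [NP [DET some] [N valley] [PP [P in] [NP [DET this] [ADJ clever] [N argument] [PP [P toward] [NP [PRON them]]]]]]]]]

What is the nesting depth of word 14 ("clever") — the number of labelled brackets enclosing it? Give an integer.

7

The word sits inside ADJ, which is inside NP, inside PP, inside NP, inside PP, inside VP, inside S — 7 brackets in all.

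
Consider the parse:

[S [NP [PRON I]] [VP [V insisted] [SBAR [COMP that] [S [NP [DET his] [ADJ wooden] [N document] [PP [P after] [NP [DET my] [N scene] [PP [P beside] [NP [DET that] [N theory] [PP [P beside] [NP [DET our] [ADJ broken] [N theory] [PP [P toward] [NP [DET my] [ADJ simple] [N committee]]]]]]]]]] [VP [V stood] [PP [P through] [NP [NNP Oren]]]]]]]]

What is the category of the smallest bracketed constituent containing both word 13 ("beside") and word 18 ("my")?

PP

Word 13 lies under S → VP → SBAR → S → NP → PP → NP → PP → NP → PP → P; word 18 lies under S → VP → SBAR → S → NP → PP → NP → PP → NP → PP → NP → PP → NP → DET. The lowest shared node is the PP.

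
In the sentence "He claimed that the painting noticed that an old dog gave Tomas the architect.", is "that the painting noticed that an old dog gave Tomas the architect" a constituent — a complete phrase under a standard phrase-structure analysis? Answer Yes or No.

Yes

"that the painting noticed that an old dog gave Tomas the architect" is exactly the subordinate clause [SBAR that the painting noticed that an old dog gave Tomas the architect], a complete constituent.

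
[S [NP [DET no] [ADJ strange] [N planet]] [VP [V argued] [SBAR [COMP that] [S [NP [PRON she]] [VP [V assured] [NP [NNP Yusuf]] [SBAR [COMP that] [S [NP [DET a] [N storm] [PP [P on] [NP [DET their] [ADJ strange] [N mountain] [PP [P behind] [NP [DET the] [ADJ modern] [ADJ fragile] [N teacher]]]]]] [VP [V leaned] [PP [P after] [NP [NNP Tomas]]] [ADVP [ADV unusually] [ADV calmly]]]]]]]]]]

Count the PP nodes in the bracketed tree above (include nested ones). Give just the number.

3

The PP constituents are: [PP on their strange mountain behind the modern fragile teacher]; [PP behind the modern fragile teacher]; [PP after Tomas]. Total: 3.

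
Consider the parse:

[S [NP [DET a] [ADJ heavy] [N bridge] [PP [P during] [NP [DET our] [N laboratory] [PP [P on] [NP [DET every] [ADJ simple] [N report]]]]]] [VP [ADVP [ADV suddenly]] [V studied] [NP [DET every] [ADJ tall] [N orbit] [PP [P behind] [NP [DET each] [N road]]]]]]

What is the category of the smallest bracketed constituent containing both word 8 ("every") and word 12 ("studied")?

S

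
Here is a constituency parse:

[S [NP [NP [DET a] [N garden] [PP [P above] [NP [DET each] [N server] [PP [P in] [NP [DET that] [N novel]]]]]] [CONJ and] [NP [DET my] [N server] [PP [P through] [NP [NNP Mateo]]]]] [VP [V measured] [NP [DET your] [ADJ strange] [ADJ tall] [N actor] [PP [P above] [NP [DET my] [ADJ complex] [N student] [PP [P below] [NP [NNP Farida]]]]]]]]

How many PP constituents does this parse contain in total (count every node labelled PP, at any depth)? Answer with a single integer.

5

The PP constituents are: [PP above each server in that novel]; [PP in that novel]; [PP through Mateo]; [PP above my complex student below Farida]; [PP below Farida]. Total: 5.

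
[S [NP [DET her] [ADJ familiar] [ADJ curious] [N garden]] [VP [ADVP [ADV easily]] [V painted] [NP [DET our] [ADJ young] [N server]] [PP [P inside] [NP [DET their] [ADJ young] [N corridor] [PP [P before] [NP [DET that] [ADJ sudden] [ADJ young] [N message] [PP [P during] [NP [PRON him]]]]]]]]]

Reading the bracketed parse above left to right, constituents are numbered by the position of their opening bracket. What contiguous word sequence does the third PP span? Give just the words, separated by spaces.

In left-to-right order the PP constituents are "inside their young corridor before that sudden young message during him"; "before that sudden young message during him"; "during him". Number 3 is "during him".

during him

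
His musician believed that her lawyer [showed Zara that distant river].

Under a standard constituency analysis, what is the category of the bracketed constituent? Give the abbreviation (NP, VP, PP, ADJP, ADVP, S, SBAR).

VP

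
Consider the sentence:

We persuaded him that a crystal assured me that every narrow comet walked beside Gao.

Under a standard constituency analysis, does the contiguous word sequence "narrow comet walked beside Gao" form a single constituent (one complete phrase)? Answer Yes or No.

No

The sequence begins inside the noun phrase "every narrow comet" and ends inside the verb phrase "walked beside Gao"; it crosses a phrase boundary, so no single node in the tree spans exactly those words.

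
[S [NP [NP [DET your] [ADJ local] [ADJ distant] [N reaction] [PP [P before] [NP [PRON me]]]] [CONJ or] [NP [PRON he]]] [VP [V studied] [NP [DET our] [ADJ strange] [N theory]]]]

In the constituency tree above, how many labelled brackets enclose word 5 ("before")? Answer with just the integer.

5

Counting open brackets not yet closed at "before": [S [NP [NP [PP [P = 5.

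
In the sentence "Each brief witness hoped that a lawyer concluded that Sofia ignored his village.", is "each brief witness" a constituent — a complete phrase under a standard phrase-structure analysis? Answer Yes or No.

"each brief witness" is exactly the noun phrase [NP each brief witness], a complete constituent.

Yes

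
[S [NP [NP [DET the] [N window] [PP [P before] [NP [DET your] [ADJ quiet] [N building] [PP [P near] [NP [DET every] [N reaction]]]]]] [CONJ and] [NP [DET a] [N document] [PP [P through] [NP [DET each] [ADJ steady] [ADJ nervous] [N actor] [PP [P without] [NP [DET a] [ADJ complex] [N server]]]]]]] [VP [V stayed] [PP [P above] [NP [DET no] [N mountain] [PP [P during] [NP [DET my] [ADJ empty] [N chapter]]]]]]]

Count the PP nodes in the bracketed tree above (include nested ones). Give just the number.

6

Listing each PP by its span: [PP before your quiet building near every reaction]; [PP near every reaction]; [PP through each steady nervous actor without a complex server]; [PP without a complex server]; [PP above no mountain during my empty chapter]; [PP during my empty chapter] — that makes 6.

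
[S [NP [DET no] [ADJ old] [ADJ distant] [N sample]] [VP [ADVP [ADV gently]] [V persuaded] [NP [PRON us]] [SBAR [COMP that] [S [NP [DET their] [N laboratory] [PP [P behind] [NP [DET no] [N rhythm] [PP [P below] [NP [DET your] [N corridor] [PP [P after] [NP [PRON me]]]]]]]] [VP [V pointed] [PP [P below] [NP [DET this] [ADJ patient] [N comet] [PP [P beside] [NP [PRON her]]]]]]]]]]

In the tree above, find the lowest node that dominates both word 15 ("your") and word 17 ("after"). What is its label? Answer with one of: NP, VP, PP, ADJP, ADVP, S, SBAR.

Both words fall inside [NP your corridor after me] (words 15–18), and no smaller constituent contains them both. Label: NP.

NP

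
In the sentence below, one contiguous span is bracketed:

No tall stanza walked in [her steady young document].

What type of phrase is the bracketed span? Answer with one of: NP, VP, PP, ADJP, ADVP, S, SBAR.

The bracketed span "her steady young document" is headed by "document", making it a noun phrase (NP).

NP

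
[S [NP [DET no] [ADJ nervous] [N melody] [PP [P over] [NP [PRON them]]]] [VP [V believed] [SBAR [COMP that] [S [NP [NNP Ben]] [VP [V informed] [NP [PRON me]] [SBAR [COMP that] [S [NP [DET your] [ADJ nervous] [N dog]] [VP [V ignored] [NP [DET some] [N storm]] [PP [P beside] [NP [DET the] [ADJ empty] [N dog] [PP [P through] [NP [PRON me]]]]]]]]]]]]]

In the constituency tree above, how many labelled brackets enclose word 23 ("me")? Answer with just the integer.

The word sits inside PRON, which is inside NP, inside PP, inside NP, inside PP, inside VP, inside S, inside SBAR, inside VP, inside S, inside SBAR, inside VP, inside S — 13 brackets in all.

13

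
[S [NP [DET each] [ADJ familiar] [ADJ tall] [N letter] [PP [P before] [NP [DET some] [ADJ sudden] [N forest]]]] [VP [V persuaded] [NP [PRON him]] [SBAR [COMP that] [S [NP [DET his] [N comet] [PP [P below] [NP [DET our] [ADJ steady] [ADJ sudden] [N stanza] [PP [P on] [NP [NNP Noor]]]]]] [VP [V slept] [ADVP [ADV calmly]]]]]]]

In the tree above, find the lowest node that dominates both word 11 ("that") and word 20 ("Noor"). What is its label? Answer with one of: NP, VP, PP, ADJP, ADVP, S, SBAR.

SBAR

The smallest bracket enclosing both words is [SBAR that his comet below our steady sudden stanza on Noor slept calmly], so the label is SBAR.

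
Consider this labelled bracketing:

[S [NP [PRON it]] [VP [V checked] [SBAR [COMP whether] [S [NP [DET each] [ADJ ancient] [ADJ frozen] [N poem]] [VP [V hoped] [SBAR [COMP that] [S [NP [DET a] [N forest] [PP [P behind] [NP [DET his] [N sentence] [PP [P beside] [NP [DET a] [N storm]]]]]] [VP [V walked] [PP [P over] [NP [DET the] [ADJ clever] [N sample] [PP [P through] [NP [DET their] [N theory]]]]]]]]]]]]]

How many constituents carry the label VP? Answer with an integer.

The VP constituents are: [VP checked whether each ancient frozen poem hoped that a forest behind his sentence beside a storm walked over the clever sample through their theory]; [VP hoped that a forest behind his sentence beside a storm walked over the clever sample through their theory]; [VP walked over the clever sample through their theory]. Total: 3.

3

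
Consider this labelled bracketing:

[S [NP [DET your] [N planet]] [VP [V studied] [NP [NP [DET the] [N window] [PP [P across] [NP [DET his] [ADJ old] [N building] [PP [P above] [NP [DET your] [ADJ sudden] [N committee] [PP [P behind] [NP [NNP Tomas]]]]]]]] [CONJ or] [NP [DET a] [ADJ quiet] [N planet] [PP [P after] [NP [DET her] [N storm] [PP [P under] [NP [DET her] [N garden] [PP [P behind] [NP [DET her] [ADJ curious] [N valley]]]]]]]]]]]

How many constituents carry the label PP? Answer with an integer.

6

The PP constituents are: [PP across his old building above your sudden committee behind Tomas]; [PP above your sudden committee behind Tomas]; [PP behind Tomas]; [PP after her storm under her garden behind her curious valley]; [PP under her garden behind her curious valley]; [PP behind her curious valley]. Total: 6.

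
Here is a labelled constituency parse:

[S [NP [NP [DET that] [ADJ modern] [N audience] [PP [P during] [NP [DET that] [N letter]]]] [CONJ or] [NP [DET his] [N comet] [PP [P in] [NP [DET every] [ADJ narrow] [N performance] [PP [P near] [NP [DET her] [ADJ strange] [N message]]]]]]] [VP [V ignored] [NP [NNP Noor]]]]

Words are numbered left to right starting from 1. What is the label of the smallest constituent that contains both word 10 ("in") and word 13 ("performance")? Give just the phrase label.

The smallest bracket enclosing both words is [PP in every narrow performance near her strange message], so the label is PP.

PP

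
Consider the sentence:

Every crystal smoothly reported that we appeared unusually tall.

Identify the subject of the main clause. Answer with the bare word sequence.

every crystal

"every crystal" is the NP that combines with the VP headed by "reported" to form the main clause — the subject.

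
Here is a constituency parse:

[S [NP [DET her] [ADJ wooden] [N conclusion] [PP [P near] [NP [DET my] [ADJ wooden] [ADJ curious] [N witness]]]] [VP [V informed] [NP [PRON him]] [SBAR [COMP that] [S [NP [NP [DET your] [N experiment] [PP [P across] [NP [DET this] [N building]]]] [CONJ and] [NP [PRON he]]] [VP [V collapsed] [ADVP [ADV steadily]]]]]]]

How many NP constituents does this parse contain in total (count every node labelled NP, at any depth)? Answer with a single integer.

Scanning left to right, an opening `[NP` appears at word positions 1, 5, 10, 12, 12, 15, 18 — 7 in total.

7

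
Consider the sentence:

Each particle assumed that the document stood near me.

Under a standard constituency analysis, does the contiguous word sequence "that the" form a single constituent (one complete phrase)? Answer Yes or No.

The smallest constituent containing the whole sequence is the subordinate clause [SBAR that the document stood near me], but the sequence is only part of it — it straddles the boundary between complementizer "that" and clause "the document stood near me".

No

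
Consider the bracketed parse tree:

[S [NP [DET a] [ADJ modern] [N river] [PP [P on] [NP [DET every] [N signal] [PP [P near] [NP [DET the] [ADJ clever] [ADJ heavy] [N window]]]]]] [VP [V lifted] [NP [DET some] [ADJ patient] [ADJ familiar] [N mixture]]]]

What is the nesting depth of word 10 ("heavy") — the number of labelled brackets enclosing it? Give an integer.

7

Counting open brackets not yet closed at "heavy": [S [NP [PP [NP [PP [NP [ADJ = 7.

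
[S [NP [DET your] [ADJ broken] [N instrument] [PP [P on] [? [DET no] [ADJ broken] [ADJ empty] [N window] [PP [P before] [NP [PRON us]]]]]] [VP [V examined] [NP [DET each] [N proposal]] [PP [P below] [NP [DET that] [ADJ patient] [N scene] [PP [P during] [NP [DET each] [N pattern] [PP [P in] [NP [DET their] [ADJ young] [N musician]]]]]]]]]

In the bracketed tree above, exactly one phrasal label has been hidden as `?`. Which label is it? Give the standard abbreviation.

NP

A constituent whose immediate children are DET 'no', ADJ 'broken', ADJ 'empty', N 'window', PP is a noun phrase: NP.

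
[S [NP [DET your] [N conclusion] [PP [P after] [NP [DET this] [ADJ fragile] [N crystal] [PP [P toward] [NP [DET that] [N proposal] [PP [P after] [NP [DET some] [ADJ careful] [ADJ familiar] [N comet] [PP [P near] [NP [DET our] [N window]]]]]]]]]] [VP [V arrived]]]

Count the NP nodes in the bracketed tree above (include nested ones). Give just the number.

The NP constituents are: [NP your conclusion after this fragile crystal toward that proposal after some careful familiar comet near our window]; [NP this fragile crystal toward that proposal after some careful familiar comet near our window]; [NP that proposal after some careful familiar comet near our window]; [NP some careful familiar comet near our window]; [NP our window]. Total: 5.

5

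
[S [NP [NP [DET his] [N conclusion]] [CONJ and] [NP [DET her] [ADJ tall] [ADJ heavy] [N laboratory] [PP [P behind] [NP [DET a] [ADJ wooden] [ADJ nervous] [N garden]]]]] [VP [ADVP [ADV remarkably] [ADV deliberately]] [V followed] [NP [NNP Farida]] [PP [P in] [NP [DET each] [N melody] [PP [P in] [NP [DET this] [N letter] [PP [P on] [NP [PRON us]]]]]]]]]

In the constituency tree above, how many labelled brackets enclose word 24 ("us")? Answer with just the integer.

9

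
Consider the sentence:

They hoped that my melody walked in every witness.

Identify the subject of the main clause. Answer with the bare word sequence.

The subject of the main clause is the NP immediately before the verb "hoped": "they".

they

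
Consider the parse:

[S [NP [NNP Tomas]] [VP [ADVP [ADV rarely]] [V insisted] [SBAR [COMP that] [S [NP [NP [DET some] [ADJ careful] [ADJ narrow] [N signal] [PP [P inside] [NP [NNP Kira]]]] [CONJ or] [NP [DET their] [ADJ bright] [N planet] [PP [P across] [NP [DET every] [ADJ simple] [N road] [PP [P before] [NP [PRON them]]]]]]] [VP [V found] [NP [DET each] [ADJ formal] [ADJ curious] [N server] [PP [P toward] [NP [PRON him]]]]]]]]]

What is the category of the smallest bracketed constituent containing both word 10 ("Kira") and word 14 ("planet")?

NP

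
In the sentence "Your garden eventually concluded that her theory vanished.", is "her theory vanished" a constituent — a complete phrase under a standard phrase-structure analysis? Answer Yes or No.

Yes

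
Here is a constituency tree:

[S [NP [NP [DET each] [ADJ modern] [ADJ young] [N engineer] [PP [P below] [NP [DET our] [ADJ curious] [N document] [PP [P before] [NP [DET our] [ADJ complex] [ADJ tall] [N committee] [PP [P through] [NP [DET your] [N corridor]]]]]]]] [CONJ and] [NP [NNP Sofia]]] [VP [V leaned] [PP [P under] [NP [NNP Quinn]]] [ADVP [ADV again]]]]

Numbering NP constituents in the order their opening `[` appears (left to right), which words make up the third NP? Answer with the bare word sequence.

our curious document before our complex tall committee through your corridor

The NP opening brackets appear, in order, over: "each modern young engineer below our curious document before our complex tall committee through your corridor and Sofia"; "each modern young engineer below our curious document before our complex tall committee through your corridor"; "our curious document before our complex tall committee through your corridor"; "our complex tall committee through your corridor"; "your corridor"; "Sofia"; "Quinn". The third one spans "our curious document before our complex tall committee through your corridor".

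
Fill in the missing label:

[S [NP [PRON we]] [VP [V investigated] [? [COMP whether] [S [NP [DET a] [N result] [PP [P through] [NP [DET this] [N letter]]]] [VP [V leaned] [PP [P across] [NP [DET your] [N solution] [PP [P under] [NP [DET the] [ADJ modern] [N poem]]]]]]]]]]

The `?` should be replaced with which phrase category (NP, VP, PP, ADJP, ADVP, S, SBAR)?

Looking at what the `?` directly dominates — COMP 'whether', S — this is a subordinate clause (SBAR).

SBAR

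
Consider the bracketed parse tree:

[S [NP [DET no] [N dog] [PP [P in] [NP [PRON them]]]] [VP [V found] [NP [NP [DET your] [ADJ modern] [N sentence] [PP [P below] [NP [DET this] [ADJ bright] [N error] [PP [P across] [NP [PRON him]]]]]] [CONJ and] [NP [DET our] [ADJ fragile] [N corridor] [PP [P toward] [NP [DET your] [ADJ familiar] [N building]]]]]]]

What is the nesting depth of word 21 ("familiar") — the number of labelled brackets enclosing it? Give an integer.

7

The word sits inside ADJ, which is inside NP, inside PP, inside NP, inside NP, inside VP, inside S — 7 brackets in all.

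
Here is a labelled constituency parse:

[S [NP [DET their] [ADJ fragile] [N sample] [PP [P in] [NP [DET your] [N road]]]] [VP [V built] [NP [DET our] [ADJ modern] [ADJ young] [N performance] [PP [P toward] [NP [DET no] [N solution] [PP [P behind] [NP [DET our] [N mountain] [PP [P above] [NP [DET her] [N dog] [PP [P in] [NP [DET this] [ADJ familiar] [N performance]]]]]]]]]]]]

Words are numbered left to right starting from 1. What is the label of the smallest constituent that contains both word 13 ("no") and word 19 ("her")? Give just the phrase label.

NP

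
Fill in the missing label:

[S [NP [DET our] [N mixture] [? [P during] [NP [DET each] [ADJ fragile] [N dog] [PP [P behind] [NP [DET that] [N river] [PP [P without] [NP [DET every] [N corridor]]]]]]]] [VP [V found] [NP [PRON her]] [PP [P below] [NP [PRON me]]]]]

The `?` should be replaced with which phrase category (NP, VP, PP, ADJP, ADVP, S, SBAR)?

A constituent whose immediate children are P 'during', NP is a prepositional phrase: PP.

PP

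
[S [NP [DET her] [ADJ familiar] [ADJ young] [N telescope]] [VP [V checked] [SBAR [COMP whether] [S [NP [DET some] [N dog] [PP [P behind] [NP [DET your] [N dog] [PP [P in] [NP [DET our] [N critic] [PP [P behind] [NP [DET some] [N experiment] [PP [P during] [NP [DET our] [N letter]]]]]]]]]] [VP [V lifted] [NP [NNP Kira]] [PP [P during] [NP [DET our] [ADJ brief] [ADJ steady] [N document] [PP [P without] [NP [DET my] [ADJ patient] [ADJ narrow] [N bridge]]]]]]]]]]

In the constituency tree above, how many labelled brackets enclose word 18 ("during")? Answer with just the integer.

13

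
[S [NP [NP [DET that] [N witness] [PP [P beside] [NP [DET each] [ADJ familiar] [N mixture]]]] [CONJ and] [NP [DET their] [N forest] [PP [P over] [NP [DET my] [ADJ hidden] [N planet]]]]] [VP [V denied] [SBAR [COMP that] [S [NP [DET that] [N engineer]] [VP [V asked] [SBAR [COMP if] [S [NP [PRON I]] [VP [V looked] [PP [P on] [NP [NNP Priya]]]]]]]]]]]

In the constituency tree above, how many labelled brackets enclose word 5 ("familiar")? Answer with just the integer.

Path from the root down to the word: S → NP → NP → PP → NP → ADJ. That is 6 enclosing brackets.

6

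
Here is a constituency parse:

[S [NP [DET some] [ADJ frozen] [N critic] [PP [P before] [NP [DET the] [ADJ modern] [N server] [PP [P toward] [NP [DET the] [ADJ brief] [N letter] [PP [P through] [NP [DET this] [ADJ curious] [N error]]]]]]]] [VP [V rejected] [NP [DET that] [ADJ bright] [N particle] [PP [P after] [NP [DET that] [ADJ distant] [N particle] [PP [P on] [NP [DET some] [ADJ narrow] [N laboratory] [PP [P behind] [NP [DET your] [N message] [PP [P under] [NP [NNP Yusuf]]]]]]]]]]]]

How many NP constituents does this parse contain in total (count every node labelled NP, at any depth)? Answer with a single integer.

9

Scanning left to right, an opening `[NP` appears at word positions 1, 5, 9, 13, 17, 21, 25, 29, 32 — 9 in total.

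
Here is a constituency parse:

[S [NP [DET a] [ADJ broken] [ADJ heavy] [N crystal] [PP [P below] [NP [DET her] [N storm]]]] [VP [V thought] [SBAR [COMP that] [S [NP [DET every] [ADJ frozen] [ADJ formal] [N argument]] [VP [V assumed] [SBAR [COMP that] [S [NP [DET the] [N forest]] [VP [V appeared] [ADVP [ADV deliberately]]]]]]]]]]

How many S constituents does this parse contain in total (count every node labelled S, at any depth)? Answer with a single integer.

3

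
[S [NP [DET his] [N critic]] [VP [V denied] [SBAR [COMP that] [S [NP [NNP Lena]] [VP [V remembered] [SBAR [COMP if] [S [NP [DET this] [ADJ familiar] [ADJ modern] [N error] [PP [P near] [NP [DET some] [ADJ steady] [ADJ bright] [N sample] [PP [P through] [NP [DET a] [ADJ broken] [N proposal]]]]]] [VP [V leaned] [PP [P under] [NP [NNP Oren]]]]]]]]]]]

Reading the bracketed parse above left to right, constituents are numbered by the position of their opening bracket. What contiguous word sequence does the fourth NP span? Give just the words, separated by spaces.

In left-to-right order the NP constituents are "his critic"; "Lena"; "this familiar modern error near some steady bright sample through a broken proposal"; "some steady bright sample through a broken proposal"; "a broken proposal"; "Oren". Number 4 is "some steady bright sample through a broken proposal".

some steady bright sample through a broken proposal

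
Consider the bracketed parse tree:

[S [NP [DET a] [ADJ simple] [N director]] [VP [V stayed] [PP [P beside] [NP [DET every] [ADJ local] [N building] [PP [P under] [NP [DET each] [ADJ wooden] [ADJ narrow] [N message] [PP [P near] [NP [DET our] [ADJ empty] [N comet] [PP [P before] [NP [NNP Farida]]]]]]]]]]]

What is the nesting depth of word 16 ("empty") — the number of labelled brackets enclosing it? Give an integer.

Counting open brackets not yet closed at "empty": [S [VP [PP [NP [PP [NP [PP [NP [ADJ = 9.

9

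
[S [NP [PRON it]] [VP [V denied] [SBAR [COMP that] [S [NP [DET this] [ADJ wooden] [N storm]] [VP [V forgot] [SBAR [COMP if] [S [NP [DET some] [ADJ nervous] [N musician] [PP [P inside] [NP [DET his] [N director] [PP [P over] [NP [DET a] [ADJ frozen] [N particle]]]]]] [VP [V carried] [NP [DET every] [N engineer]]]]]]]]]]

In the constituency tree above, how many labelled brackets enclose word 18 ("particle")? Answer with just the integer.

13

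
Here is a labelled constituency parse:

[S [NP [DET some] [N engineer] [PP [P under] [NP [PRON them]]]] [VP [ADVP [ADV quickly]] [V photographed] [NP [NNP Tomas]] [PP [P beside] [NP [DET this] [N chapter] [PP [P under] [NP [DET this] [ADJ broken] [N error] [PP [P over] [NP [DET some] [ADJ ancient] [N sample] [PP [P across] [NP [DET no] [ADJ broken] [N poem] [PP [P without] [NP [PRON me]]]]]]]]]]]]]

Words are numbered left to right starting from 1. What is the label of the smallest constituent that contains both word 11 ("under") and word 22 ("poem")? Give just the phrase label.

PP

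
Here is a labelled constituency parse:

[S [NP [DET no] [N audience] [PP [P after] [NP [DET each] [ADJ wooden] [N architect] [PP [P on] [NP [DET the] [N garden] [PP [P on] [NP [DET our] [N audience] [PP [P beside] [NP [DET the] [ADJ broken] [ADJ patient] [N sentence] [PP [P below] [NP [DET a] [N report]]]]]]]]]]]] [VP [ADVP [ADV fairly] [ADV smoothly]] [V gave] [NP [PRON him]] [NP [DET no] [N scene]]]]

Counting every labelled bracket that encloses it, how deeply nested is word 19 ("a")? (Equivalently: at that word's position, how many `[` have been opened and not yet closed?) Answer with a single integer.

Counting open brackets not yet closed at "a": [S [NP [PP [NP [PP [NP [PP [NP [PP [NP [PP [NP [DET = 13.

13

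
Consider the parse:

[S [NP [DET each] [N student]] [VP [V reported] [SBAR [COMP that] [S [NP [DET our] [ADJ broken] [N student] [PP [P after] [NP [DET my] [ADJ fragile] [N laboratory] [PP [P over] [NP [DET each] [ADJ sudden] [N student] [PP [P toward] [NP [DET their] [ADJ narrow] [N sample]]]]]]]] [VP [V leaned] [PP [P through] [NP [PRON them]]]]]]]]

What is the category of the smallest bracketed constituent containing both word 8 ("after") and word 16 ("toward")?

PP

The smallest bracket enclosing both words is [PP after my fragile laboratory over each sudden student toward their narrow sample], so the label is PP.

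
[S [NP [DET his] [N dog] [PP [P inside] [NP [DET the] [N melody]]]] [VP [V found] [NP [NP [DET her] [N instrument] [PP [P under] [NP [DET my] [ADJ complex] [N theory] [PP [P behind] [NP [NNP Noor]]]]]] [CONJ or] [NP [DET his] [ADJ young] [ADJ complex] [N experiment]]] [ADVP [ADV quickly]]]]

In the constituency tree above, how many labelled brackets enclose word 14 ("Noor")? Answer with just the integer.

9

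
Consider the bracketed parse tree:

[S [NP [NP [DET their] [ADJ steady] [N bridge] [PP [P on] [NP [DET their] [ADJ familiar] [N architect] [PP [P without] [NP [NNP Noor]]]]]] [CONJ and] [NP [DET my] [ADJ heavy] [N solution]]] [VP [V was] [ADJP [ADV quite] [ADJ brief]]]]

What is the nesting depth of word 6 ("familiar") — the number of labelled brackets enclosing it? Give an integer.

6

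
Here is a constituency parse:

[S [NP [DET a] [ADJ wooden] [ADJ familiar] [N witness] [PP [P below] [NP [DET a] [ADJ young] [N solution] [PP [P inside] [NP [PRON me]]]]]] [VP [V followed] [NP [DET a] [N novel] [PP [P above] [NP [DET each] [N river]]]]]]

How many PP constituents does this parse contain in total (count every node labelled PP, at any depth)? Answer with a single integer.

3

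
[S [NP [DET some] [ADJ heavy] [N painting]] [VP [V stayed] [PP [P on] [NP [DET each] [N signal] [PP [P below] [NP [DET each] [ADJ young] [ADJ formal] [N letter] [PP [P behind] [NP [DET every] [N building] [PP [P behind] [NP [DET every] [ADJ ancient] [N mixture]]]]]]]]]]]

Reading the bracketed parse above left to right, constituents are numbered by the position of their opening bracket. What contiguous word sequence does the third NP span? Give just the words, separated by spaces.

Opening `[NP` markers occur at word positions 1, 6, 9, 14, 17; the third of these opens the constituent [NP each young formal letter behind every building behind every ancient mixture].

each young formal letter behind every building behind every ancient mixture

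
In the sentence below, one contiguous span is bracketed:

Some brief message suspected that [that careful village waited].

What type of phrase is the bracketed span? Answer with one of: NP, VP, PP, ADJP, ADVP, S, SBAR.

S

The span is built around the head "waited" — a clause (S).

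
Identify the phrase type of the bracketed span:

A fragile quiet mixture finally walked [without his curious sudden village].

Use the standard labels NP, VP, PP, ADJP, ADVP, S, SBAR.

The span is built around the preposition "without" — a prepositional phrase (PP).

PP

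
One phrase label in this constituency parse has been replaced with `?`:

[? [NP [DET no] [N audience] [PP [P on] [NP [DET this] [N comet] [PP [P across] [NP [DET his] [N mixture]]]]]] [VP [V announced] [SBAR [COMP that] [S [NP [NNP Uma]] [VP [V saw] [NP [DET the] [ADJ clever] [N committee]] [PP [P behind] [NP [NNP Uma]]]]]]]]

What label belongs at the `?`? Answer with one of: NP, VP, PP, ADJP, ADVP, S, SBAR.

The `?` node immediately contains: NP, VP. That is the internal structure of a clause, so the label is S.

S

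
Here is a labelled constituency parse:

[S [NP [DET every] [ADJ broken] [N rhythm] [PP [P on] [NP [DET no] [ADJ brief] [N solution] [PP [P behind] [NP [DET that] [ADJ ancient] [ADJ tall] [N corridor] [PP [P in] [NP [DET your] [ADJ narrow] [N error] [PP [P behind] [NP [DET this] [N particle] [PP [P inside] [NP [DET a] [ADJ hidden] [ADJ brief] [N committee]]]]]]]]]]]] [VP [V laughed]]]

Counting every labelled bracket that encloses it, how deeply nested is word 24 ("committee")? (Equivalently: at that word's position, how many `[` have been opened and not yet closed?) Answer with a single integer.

Path from the root down to the word: S → NP → PP → NP → PP → NP → PP → NP → PP → NP → PP → NP → N. That is 13 enclosing brackets.

13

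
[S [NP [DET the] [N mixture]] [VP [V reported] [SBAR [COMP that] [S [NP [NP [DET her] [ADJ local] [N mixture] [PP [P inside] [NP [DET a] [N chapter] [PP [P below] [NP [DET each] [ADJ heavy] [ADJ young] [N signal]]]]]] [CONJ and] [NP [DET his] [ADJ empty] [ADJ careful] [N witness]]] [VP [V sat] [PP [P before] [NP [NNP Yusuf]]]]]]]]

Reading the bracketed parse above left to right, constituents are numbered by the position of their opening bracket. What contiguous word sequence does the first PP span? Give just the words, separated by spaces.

The PP opening brackets appear, in order, over: "inside a chapter below each heavy young signal"; "below each heavy young signal"; "before Yusuf". The first one spans "inside a chapter below each heavy young signal".

inside a chapter below each heavy young signal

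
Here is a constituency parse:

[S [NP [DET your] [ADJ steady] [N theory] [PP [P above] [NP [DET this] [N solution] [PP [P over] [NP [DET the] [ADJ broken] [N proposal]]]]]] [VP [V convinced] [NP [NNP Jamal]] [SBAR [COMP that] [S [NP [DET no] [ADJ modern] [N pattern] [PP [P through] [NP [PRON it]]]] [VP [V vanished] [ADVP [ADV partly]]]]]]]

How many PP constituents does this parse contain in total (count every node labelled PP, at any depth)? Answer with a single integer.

The PP constituents are: [PP above this solution over the broken proposal]; [PP over the broken proposal]; [PP through it]. Total: 3.

3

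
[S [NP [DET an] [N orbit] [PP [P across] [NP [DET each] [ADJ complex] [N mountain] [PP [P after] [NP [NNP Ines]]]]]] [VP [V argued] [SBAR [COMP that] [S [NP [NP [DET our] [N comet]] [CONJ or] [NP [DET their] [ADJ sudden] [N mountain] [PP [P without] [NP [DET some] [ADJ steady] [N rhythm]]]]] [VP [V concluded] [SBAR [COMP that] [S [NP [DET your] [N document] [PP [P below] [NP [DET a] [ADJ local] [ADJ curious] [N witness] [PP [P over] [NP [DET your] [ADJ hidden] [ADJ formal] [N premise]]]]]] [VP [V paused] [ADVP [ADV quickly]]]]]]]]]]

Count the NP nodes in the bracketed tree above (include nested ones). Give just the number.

The NP constituents are: [NP an orbit across each complex mountain after Ines]; [NP each complex mountain after Ines]; [NP Ines]; [NP our comet or their sudden mountain without some steady rhythm]; [NP our comet]; [NP their sudden mountain without some steady rhythm] …. Total: 10.

10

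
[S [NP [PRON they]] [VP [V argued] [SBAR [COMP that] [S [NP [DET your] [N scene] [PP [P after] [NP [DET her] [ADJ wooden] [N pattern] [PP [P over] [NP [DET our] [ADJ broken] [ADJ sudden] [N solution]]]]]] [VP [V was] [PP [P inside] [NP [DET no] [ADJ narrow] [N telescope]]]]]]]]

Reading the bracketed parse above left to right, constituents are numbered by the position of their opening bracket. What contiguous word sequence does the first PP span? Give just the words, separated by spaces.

The PP opening brackets appear, in order, over: "after her wooden pattern over our broken sudden solution"; "over our broken sudden solution"; "inside no narrow telescope". The first one spans "after her wooden pattern over our broken sudden solution".

after her wooden pattern over our broken sudden solution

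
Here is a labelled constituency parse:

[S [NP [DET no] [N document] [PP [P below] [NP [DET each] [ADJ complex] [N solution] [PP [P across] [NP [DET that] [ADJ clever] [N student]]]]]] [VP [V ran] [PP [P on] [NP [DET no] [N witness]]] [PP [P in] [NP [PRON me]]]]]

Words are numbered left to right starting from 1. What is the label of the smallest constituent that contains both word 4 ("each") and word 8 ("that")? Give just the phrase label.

Word 4 lies under S → NP → PP → NP → DET; word 8 lies under S → NP → PP → NP → PP → NP → DET. The lowest shared node is the NP.

NP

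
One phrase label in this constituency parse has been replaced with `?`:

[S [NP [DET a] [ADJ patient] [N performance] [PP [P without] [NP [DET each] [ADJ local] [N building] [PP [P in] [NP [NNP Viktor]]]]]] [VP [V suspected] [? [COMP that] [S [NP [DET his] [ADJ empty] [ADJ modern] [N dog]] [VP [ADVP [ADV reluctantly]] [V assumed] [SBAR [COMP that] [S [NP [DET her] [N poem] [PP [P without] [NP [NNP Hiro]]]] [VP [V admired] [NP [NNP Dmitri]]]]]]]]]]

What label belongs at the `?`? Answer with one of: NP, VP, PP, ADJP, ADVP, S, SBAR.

SBAR

A constituent whose immediate children are COMP 'that', S is a subordinate clause: SBAR.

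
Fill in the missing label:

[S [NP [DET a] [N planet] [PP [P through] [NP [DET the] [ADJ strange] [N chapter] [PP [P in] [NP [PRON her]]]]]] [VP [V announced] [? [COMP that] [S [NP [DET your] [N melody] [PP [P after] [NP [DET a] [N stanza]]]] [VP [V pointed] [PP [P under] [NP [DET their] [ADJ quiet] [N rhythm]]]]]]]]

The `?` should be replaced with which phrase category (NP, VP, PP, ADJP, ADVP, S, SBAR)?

SBAR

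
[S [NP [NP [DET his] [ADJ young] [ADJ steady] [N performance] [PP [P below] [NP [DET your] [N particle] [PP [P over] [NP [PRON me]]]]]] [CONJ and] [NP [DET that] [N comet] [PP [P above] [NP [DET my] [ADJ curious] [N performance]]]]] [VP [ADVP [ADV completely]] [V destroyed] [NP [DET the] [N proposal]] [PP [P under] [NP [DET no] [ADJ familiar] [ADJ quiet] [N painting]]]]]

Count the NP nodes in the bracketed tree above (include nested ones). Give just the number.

Scanning left to right, an opening `[NP` appears at word positions 1, 1, 6, 9, 11, 14, 19, 22 — 8 in total.

8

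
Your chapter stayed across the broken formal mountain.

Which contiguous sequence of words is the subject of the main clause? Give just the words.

"your chapter" is the NP that combines with the VP headed by "stayed" to form the main clause — the subject.

your chapter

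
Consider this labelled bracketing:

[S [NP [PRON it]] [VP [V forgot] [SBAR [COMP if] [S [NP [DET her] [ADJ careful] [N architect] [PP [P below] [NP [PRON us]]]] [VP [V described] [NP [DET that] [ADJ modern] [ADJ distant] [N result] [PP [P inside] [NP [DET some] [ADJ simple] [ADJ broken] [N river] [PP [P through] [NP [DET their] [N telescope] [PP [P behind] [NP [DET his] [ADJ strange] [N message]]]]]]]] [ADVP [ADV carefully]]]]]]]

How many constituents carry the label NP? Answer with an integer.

7

Scanning left to right, an opening `[NP` appears at word positions 1, 4, 8, 10, 15, 20, 23 — 7 in total.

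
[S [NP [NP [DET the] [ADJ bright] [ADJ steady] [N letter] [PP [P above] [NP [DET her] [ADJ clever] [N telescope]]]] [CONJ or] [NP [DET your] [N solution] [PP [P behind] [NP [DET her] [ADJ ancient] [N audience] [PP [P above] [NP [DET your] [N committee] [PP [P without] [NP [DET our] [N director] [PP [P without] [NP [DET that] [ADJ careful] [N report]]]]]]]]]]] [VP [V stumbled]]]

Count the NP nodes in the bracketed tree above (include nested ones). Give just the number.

8

The NP constituents are: [NP the bright steady letter above her clever telescope or your solution behind her ancient audience above your committee without our director without that careful report]; [NP the bright steady letter above her clever telescope]; [NP her clever telescope]; [NP your solution behind her ancient audience above your committee without our director without that careful report]; [NP her ancient audience above your committee without our director without that careful report]; [NP your committee without our director without that careful report] …. Total: 8.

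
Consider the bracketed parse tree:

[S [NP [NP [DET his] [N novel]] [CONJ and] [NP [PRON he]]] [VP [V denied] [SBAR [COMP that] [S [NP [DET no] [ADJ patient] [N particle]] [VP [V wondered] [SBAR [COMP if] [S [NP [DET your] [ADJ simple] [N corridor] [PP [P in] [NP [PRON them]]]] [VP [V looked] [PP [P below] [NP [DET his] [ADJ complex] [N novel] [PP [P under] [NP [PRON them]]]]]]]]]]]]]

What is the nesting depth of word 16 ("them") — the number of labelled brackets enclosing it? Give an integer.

11

Path from the root down to the word: S → VP → SBAR → S → VP → SBAR → S → NP → PP → NP → PRON. That is 11 enclosing brackets.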